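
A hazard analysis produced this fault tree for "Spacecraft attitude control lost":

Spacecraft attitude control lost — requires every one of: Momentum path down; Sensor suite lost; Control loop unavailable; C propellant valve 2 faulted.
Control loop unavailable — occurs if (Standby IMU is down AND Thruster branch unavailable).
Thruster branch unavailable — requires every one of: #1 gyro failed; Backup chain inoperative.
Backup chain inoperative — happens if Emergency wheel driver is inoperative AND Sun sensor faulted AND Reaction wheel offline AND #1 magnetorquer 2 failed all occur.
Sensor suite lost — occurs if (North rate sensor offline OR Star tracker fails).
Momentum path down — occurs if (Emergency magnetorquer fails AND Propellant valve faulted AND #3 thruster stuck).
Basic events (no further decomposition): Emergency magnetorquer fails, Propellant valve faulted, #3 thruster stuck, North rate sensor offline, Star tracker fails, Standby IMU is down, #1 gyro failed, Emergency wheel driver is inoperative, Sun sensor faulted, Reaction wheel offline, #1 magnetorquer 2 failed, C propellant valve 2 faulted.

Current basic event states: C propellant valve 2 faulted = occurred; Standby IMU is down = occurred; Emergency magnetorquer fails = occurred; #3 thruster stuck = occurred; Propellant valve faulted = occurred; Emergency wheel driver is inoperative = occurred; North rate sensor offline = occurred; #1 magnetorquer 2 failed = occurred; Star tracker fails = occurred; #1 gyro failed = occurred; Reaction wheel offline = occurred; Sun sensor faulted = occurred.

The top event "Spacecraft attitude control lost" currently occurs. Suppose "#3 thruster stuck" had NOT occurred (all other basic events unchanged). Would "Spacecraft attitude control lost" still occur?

No

Counterfactual: set "#3 thruster stuck" to not occurred.
Momentum path down [AND]: Emergency magnetorquer fails=occurs, Propellant valve faulted=occurs, #3 thruster stuck=not → not all inputs occur → does not occur.
Sensor suite lost [OR]: North rate sensor offline=occurs, Star tracker fails=occurs → at least one input occurs → occurs.
Backup chain inoperative [AND]: Emergency wheel driver is inoperative=occurs, Sun sensor faulted=occurs, Reaction wheel offline=occurs, #1 magnetorquer 2 failed=occurs → all inputs occur → occurs.
Thruster branch unavailable [AND]: #1 gyro failed=occurs, Backup chain inoperative=occurs → all inputs occur → occurs.
Control loop unavailable [AND]: Standby IMU is down=occurs, Thruster branch unavailable=occurs → all inputs occur → occurs.
Spacecraft attitude control lost [AND]: Momentum path down=not, Sensor suite lost=occurs, Control loop unavailable=occurs, C propellant valve 2 faulted=occurs → not all inputs occur → does not occur.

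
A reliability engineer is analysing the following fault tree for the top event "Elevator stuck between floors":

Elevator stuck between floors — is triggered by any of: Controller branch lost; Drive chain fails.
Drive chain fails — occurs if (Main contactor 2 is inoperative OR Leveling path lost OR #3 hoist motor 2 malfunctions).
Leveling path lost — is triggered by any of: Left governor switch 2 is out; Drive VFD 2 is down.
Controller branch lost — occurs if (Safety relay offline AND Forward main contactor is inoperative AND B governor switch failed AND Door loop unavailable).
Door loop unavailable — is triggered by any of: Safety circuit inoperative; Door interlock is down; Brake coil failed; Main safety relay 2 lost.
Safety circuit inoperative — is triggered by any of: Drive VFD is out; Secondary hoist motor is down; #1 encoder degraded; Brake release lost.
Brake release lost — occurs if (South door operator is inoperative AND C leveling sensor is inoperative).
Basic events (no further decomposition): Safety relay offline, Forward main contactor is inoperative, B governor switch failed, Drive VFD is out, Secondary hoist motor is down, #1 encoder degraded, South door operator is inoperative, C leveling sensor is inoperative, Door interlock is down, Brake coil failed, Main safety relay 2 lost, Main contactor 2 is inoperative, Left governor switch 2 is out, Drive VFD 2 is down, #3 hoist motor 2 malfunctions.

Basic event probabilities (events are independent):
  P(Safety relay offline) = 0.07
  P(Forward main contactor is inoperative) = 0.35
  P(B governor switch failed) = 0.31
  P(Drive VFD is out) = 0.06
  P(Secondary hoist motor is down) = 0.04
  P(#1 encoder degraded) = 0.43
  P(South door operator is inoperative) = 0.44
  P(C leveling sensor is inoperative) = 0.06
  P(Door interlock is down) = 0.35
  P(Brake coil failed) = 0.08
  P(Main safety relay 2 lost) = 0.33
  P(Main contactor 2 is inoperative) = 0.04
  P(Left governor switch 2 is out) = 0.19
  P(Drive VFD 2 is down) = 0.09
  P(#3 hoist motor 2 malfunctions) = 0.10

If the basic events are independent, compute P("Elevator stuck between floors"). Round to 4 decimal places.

0.3670

P(Brake release lost) [AND] = 0.44 × 0.06 = 0.026400
P(Safety circuit inoperative) [OR] = 1 − (1−0.06) × (1−0.04) × (1−0.43) × (1−0.026400) = 0.499211
P(Door loop unavailable) [OR] = 1 − (1−0.499211) × (1−0.35) × (1−0.08) × (1−0.33) = 0.799354
P(Controller branch lost) [AND] = 0.07 × 0.35 × 0.31 × 0.799354 = 0.006071
P(Leveling path lost) [OR] = 1 − (1−0.19) × (1−0.09) = 0.262900
P(Drive chain fails) [OR] = 1 − (1−0.04) × (1−0.262900) × (1−0.10) = 0.363146
P(Elevator stuck between floors) [OR] = 1 − (1−0.006071) × (1−0.363146) = 0.367012
Rounded to 4 decimal places: P(Elevator stuck between floors) ≈ 0.3670.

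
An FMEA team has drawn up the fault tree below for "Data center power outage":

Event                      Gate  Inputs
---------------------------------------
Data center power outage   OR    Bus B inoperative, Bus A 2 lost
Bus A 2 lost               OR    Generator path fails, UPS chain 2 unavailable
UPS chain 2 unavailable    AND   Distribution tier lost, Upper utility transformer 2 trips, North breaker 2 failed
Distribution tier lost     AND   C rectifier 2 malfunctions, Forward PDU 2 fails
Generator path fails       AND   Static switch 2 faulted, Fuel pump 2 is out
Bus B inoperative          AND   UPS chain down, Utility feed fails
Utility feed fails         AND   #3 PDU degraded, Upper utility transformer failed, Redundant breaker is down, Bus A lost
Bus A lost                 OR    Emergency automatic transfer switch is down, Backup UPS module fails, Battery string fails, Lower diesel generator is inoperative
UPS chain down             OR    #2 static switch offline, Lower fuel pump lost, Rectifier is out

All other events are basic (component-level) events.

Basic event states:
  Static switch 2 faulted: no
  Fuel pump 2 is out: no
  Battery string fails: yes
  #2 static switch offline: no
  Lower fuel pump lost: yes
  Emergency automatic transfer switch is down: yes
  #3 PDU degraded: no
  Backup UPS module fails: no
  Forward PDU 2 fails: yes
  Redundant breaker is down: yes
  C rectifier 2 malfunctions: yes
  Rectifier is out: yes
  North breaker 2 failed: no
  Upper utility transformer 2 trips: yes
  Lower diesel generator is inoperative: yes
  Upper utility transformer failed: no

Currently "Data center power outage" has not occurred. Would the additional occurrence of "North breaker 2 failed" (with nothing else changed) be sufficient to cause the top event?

Counterfactual: set "North breaker 2 failed" to occurred.
UPS chain down [OR]: #2 static switch offline=not, Lower fuel pump lost=occurs, Rectifier is out=occurs → at least one input occurs → occurs.
Bus A lost [OR]: Emergency automatic transfer switch is down=occurs, Backup UPS module fails=not, Battery string fails=occurs, Lower diesel generator is inoperative=occurs → at least one input occurs → occurs.
Utility feed fails [AND]: #3 PDU degraded=not, Upper utility transformer failed=not, Redundant breaker is down=occurs, Bus A lost=occurs → not all inputs occur → does not occur.
Bus B inoperative [AND]: UPS chain down=occurs, Utility feed fails=not → not all inputs occur → does not occur.
Generator path fails [AND]: Static switch 2 faulted=not, Fuel pump 2 is out=not → not all inputs occur → does not occur.
Distribution tier lost [AND]: C rectifier 2 malfunctions=occurs, Forward PDU 2 fails=occurs → all inputs occur → occurs.
UPS chain 2 unavailable [AND]: Distribution tier lost=occurs, Upper utility transformer 2 trips=occurs, North breaker 2 failed=occurs → all inputs occur → occurs.
Bus A 2 lost [OR]: Generator path fails=not, UPS chain 2 unavailable=occurs → at least one input occurs → occurs.
Data center power outage [OR]: Bus B inoperative=not, Bus A 2 lost=occurs → at least one input occurs → occurs.

Yes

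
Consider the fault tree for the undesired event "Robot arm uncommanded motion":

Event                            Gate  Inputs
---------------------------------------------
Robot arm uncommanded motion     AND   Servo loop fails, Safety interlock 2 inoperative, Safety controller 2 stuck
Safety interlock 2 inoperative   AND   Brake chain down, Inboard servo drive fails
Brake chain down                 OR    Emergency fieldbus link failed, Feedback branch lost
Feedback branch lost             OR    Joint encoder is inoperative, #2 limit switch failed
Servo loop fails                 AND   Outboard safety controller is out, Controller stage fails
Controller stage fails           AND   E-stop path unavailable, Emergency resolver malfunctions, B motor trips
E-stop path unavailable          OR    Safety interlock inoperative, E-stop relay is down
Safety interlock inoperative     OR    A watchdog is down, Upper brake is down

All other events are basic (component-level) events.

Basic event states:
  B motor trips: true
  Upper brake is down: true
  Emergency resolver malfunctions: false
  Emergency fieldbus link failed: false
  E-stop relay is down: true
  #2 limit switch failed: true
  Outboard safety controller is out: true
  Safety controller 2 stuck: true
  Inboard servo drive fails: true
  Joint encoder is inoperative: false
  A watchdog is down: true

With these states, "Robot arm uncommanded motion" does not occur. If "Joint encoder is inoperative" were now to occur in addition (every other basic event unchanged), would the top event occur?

Counterfactual: set "Joint encoder is inoperative" to occurred.
Safety interlock inoperative [OR]: A watchdog is down=occurs, Upper brake is down=occurs → at least one input occurs → occurs.
E-stop path unavailable [OR]: Safety interlock inoperative=occurs, E-stop relay is down=occurs → at least one input occurs → occurs.
Controller stage fails [AND]: E-stop path unavailable=occurs, Emergency resolver malfunctions=not, B motor trips=occurs → not all inputs occur → does not occur.
Servo loop fails [AND]: Outboard safety controller is out=occurs, Controller stage fails=not → not all inputs occur → does not occur.
Feedback branch lost [OR]: Joint encoder is inoperative=occurs, #2 limit switch failed=occurs → at least one input occurs → occurs.
Brake chain down [OR]: Emergency fieldbus link failed=not, Feedback branch lost=occurs → at least one input occurs → occurs.
Safety interlock 2 inoperative [AND]: Brake chain down=occurs, Inboard servo drive fails=occurs → all inputs occur → occurs.
Robot arm uncommanded motion [AND]: Servo loop fails=not, Safety interlock 2 inoperative=occurs, Safety controller 2 stuck=occurs → not all inputs occur → does not occur.

No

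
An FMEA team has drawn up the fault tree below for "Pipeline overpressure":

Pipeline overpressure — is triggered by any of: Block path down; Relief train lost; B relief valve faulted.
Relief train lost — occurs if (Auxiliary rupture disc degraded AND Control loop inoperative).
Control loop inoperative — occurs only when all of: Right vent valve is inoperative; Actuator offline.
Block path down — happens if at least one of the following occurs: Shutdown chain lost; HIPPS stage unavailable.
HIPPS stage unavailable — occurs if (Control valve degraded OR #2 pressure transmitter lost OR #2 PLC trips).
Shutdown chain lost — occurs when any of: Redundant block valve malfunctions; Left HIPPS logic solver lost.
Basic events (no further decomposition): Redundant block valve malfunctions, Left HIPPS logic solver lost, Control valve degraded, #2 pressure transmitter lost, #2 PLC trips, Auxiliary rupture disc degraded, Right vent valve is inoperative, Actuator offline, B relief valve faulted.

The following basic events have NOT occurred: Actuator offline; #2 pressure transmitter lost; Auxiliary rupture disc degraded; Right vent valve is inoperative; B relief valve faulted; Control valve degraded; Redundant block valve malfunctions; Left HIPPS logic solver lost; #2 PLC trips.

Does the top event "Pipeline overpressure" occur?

No

Shutdown chain lost [OR]: Redundant block valve malfunctions=not, Left HIPPS logic solver lost=not → no input occurs → does not occur.
HIPPS stage unavailable [OR]: Control valve degraded=not, #2 pressure transmitter lost=not, #2 PLC trips=not → no input occurs → does not occur.
Block path down [OR]: Shutdown chain lost=not, HIPPS stage unavailable=not → no input occurs → does not occur.
Control loop inoperative [AND]: Right vent valve is inoperative=not, Actuator offline=not → not all inputs occur → does not occur.
Relief train lost [AND]: Auxiliary rupture disc degraded=not, Control loop inoperative=not → not all inputs occur → does not occur.
Pipeline overpressure [OR]: Block path down=not, Relief train lost=not, B relief valve faulted=not → no input occurs → does not occur.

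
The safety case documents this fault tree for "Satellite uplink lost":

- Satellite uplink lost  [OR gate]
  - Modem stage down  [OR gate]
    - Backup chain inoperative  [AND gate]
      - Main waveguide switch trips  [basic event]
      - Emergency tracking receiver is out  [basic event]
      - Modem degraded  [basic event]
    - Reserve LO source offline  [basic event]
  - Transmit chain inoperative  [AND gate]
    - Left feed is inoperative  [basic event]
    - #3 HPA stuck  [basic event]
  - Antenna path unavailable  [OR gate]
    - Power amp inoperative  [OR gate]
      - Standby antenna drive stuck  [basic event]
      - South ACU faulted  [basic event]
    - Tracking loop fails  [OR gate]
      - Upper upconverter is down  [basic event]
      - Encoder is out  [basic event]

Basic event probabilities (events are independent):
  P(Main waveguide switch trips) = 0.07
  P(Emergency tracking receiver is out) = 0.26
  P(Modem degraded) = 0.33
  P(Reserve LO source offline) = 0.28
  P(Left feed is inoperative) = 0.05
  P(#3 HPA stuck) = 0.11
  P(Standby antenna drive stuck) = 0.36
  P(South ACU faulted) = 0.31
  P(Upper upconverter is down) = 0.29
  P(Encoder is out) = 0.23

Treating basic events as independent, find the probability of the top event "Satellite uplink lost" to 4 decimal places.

0.8282

P(Backup chain inoperative) [AND] = 0.07 × 0.26 × 0.33 = 0.006006
P(Modem stage down) [OR] = 1 − (1−0.006006) × (1−0.28) = 0.284324
P(Transmit chain inoperative) [AND] = 0.05 × 0.11 = 0.005500
P(Power amp inoperative) [OR] = 1 − (1−0.36) × (1−0.31) = 0.558400
P(Tracking loop fails) [OR] = 1 − (1−0.29) × (1−0.23) = 0.453300
P(Antenna path unavailable) [OR] = 1 − (1−0.558400) × (1−0.453300) = 0.758577
P(Satellite uplink lost) [OR] = 1 − (1−0.284324) × (1−0.005500) × (1−0.758577) = 0.828170
Rounded to 4 decimal places: P(Satellite uplink lost) ≈ 0.8282.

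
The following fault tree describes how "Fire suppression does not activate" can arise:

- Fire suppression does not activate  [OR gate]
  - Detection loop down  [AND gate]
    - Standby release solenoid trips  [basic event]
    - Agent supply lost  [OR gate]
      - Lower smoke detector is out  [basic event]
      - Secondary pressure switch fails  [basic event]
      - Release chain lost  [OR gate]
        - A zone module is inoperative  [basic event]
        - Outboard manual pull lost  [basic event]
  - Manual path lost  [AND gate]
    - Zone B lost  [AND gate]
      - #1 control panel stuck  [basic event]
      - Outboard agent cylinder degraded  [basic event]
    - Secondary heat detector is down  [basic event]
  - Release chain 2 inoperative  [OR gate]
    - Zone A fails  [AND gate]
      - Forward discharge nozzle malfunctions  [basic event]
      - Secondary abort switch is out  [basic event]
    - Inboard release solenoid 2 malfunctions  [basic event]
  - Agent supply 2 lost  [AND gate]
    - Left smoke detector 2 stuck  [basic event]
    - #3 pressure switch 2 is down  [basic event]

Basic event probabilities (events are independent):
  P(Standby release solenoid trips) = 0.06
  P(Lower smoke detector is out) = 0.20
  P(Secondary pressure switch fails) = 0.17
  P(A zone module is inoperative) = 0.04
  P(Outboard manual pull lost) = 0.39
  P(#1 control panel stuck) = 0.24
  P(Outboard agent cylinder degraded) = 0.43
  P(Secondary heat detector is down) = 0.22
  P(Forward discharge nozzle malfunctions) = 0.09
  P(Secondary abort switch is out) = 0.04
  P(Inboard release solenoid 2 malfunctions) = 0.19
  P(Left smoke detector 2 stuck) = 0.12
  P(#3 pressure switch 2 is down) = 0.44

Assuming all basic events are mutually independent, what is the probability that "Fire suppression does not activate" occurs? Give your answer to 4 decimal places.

P(Release chain lost) [OR] = 1 − (1−0.04) × (1−0.39) = 0.414400
P(Agent supply lost) [OR] = 1 − (1−0.20) × (1−0.17) × (1−0.414400) = 0.611162
P(Detection loop down) [AND] = 0.06 × 0.611162 = 0.036670
P(Zone B lost) [AND] = 0.24 × 0.43 = 0.103200
P(Manual path lost) [AND] = 0.103200 × 0.22 = 0.022704
P(Zone A fails) [AND] = 0.09 × 0.04 = 0.003600
P(Release chain 2 inoperative) [OR] = 1 − (1−0.003600) × (1−0.19) = 0.192916
P(Agent supply 2 lost) [AND] = 0.12 × 0.44 = 0.052800
P(Fire suppression does not activate) [OR] = 1 − (1−0.036670) × (1−0.022704) × (1−0.192916) × (1−0.052800) = 0.280283
Rounded to 4 decimal places: P(Fire suppression does not activate) ≈ 0.2803.

0.2803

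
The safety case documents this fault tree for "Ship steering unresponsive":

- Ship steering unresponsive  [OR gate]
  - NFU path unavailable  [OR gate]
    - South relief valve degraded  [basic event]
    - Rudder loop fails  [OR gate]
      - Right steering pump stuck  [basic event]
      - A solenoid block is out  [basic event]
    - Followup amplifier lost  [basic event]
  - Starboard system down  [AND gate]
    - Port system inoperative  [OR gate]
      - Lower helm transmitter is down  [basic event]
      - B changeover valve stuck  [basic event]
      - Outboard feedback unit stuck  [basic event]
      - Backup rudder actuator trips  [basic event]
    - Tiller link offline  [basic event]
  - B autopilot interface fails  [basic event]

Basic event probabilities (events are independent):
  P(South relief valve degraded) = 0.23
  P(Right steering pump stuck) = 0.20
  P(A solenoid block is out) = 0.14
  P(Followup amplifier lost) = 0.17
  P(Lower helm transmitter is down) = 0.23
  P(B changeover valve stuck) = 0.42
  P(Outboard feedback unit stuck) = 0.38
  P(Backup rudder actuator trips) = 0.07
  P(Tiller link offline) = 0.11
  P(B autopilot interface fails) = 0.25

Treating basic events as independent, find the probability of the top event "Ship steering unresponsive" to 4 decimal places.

P(Rudder loop fails) [OR] = 1 − (1−0.20) × (1−0.14) = 0.312000
P(NFU path unavailable) [OR] = 1 − (1−0.23) × (1−0.312000) × (1−0.17) = 0.560299
P(Port system inoperative) [OR] = 1 − (1−0.23) × (1−0.42) × (1−0.38) × (1−0.07) = 0.742490
P(Starboard system down) [AND] = 0.742490 × 0.11 = 0.081674
P(Ship steering unresponsive) [OR] = 1 − (1−0.560299) × (1−0.081674) × (1−0.25) = 0.697158
Rounded to 4 decimal places: P(Ship steering unresponsive) ≈ 0.6972.

0.6972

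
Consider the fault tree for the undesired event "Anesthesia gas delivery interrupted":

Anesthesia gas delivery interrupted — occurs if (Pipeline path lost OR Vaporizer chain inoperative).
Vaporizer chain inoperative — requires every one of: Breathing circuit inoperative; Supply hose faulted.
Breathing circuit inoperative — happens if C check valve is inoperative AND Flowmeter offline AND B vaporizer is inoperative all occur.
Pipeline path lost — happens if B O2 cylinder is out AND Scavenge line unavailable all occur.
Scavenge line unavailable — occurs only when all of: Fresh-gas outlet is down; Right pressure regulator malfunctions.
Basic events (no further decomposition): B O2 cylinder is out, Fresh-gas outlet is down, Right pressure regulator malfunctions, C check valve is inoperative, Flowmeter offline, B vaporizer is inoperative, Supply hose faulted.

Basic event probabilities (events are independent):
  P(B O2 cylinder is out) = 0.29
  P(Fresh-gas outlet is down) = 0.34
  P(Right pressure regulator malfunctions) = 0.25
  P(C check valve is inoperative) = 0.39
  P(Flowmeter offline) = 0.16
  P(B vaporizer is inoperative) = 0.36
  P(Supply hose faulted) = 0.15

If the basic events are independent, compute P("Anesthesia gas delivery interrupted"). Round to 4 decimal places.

P(Scavenge line unavailable) [AND] = 0.34 × 0.25 = 0.085000
P(Pipeline path lost) [AND] = 0.29 × 0.085000 = 0.024650
P(Breathing circuit inoperative) [AND] = 0.39 × 0.16 × 0.36 = 0.022464
P(Vaporizer chain inoperative) [AND] = 0.022464 × 0.15 = 0.003370
P(Anesthesia gas delivery interrupted) [OR] = 1 − (1−0.024650) × (1−0.003370) = 0.027937
Rounded to 4 decimal places: P(Anesthesia gas delivery interrupted) ≈ 0.0279.

0.0279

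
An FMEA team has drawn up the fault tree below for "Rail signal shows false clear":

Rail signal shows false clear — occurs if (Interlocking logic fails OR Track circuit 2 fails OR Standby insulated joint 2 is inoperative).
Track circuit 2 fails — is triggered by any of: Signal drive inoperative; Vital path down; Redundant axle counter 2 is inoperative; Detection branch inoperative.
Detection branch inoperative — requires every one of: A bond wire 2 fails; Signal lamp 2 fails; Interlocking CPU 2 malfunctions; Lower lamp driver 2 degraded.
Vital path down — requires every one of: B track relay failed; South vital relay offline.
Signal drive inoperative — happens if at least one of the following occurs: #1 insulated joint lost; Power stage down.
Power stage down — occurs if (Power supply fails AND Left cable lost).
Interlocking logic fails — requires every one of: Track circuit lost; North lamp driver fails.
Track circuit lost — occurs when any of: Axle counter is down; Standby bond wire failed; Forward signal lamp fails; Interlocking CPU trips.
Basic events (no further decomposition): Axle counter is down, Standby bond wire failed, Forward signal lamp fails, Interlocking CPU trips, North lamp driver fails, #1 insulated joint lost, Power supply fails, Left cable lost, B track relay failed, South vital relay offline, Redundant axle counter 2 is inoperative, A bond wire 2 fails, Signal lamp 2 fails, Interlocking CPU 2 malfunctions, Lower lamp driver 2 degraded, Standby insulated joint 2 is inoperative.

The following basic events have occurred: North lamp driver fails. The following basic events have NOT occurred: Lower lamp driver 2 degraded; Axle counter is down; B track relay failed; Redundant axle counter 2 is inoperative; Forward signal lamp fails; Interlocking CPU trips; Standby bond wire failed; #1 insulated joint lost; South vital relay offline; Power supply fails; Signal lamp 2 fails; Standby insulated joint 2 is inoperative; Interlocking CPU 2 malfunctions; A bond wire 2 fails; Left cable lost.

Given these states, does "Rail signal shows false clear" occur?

Track circuit lost [OR]: Axle counter is down=not, Standby bond wire failed=not, Forward signal lamp fails=not, Interlocking CPU trips=not → no input occurs → does not occur.
Interlocking logic fails [AND]: Track circuit lost=not, North lamp driver fails=occurs → not all inputs occur → does not occur.
Power stage down [AND]: Power supply fails=not, Left cable lost=not → not all inputs occur → does not occur.
Signal drive inoperative [OR]: #1 insulated joint lost=not, Power stage down=not → no input occurs → does not occur.
Vital path down [AND]: B track relay failed=not, South vital relay offline=not → not all inputs occur → does not occur.
Detection branch inoperative [AND]: A bond wire 2 fails=not, Signal lamp 2 fails=not, Interlocking CPU 2 malfunctions=not, Lower lamp driver 2 degraded=not → not all inputs occur → does not occur.
Track circuit 2 fails [OR]: Signal drive inoperative=not, Vital path down=not, Redundant axle counter 2 is inoperative=not, Detection branch inoperative=not → no input occurs → does not occur.
Rail signal shows false clear [OR]: Interlocking logic fails=not, Track circuit 2 fails=not, Standby insulated joint 2 is inoperative=not → no input occurs → does not occur.

No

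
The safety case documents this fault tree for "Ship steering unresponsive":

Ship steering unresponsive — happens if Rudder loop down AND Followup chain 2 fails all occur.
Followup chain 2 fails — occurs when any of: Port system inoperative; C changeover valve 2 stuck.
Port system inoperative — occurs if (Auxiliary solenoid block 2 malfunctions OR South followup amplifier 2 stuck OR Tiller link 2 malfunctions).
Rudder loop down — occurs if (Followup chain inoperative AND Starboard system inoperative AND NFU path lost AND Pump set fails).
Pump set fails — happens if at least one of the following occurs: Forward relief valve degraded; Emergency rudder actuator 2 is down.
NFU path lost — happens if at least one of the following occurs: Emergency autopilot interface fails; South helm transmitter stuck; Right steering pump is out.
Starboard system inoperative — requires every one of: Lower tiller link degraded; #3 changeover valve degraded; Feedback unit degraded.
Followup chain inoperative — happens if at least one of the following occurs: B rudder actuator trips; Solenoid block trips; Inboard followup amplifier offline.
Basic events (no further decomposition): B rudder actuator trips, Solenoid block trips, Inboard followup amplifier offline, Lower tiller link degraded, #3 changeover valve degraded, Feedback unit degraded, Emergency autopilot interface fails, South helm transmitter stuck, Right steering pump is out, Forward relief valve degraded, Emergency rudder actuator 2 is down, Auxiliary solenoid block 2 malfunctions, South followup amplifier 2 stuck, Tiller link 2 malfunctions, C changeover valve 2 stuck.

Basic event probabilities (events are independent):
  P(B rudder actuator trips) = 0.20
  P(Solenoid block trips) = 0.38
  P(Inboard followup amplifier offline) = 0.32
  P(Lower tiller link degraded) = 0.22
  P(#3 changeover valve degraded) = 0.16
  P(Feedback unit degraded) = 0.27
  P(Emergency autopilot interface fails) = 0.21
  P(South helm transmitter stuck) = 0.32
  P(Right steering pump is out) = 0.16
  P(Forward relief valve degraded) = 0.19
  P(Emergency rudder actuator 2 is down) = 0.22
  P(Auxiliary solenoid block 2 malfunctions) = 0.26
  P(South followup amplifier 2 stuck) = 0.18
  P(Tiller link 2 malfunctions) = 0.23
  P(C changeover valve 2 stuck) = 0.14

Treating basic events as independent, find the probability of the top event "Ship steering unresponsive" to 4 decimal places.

0.0008

P(Followup chain inoperative) [OR] = 1 − (1−0.20) × (1−0.38) × (1−0.32) = 0.662720
P(Starboard system inoperative) [AND] = 0.22 × 0.16 × 0.27 = 0.009504
P(NFU path lost) [OR] = 1 − (1−0.21) × (1−0.32) × (1−0.16) = 0.548752
P(Pump set fails) [OR] = 1 − (1−0.19) × (1−0.22) = 0.368200
P(Rudder loop down) [AND] = 0.662720 × 0.009504 × 0.548752 × 0.368200 = 0.001273
P(Port system inoperative) [OR] = 1 − (1−0.26) × (1−0.18) × (1−0.23) = 0.532764
P(Followup chain 2 fails) [OR] = 1 − (1−0.532764) × (1−0.14) = 0.598177
P(Ship steering unresponsive) [AND] = 0.001273 × 0.598177 = 0.000761
Rounded to 4 decimal places: P(Ship steering unresponsive) ≈ 0.0008.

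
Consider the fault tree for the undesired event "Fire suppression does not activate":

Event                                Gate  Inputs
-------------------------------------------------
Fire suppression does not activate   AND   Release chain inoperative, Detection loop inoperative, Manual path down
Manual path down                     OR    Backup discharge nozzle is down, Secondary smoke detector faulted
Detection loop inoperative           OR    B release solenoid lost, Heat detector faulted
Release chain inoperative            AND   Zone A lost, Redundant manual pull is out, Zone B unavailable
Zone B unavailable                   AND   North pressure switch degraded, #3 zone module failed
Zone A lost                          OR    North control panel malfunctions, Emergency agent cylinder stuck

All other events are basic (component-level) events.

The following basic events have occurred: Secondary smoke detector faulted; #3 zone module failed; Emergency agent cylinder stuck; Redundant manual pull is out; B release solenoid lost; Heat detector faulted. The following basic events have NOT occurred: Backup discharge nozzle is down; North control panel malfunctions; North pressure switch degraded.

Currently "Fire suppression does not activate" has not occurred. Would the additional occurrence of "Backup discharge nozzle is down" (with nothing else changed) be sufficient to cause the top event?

Counterfactual: set "Backup discharge nozzle is down" to occurred.
Zone A lost [OR]: North control panel malfunctions=not, Emergency agent cylinder stuck=occurs → at least one input occurs → occurs.
Zone B unavailable [AND]: North pressure switch degraded=not, #3 zone module failed=occurs → not all inputs occur → does not occur.
Release chain inoperative [AND]: Zone A lost=occurs, Redundant manual pull is out=occurs, Zone B unavailable=not → not all inputs occur → does not occur.
Detection loop inoperative [OR]: B release solenoid lost=occurs, Heat detector faulted=occurs → at least one input occurs → occurs.
Manual path down [OR]: Backup discharge nozzle is down=occurs, Secondary smoke detector faulted=occurs → at least one input occurs → occurs.
Fire suppression does not activate [AND]: Release chain inoperative=not, Detection loop inoperative=occurs, Manual path down=occurs → not all inputs occur → does not occur.

No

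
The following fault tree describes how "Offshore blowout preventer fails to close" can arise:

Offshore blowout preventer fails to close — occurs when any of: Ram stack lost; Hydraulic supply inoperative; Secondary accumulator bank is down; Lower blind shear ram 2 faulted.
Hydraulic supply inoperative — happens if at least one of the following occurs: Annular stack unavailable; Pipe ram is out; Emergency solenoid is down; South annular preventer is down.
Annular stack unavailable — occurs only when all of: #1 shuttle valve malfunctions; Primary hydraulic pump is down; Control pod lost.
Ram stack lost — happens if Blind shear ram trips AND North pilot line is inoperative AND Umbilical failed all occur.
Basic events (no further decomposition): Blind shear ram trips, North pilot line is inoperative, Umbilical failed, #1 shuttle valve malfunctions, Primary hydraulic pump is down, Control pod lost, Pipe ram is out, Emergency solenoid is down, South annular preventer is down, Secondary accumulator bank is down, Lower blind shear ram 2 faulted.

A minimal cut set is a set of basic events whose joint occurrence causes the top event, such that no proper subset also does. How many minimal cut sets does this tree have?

7

Ram stack lost [AND]: one cut set from each child combined → 1 × 1 × 1 = 1 cut set(s).
Annular stack unavailable [AND]: one cut set from each child combined → 1 × 1 × 1 = 1 cut set(s).
Hydraulic supply inoperative [OR]: union of children's cut sets → 4 cut set(s).
Offshore blowout preventer fails to close [OR]: union of children's cut sets → 7 cut set(s).
Minimal cut sets: {Blind shear ram trips, North pilot line is inoperative, Umbilical failed}; {#1 shuttle valve malfunctions, Control pod lost, Primary hydraulic pump is down}; {Pipe ram is out}; {Emergency solenoid is down}; {South annular preventer is down}; {Secondary accumulator bank is down}; {Lower blind shear ram 2 faulted}.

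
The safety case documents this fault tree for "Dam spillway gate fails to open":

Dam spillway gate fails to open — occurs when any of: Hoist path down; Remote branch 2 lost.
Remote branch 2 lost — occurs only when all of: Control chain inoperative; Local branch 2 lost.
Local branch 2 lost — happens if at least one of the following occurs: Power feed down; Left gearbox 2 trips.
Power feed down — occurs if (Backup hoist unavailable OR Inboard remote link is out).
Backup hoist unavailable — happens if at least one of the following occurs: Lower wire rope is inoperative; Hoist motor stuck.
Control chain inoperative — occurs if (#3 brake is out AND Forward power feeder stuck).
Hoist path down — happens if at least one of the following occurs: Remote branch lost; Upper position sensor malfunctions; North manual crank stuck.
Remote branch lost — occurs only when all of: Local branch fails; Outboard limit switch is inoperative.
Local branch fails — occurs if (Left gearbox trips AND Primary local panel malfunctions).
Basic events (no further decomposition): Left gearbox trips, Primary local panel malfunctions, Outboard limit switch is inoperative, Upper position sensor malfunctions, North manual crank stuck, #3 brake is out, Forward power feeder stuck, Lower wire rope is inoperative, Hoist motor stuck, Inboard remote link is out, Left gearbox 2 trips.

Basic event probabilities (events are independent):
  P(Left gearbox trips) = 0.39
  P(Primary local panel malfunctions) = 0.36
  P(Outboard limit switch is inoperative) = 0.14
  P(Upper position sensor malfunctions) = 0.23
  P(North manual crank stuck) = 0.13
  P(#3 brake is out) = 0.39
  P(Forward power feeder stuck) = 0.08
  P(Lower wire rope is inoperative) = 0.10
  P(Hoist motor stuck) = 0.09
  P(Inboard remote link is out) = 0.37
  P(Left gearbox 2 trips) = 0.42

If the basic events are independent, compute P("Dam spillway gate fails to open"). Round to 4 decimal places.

0.3576

P(Local branch fails) [AND] = 0.39 × 0.36 = 0.140400
P(Remote branch lost) [AND] = 0.140400 × 0.14 = 0.019656
P(Hoist path down) [OR] = 1 − (1−0.019656) × (1−0.23) × (1−0.13) = 0.343268
P(Control chain inoperative) [AND] = 0.39 × 0.08 = 0.031200
P(Backup hoist unavailable) [OR] = 1 − (1−0.10) × (1−0.09) = 0.181000
P(Power feed down) [OR] = 1 − (1−0.181000) × (1−0.37) = 0.484030
P(Local branch 2 lost) [OR] = 1 − (1−0.484030) × (1−0.42) = 0.700737
P(Remote branch 2 lost) [AND] = 0.031200 × 0.700737 = 0.021863
P(Dam spillway gate fails to open) [OR] = 1 − (1−0.343268) × (1−0.021863) = 0.357626
Rounded to 4 decimal places: P(Dam spillway gate fails to open) ≈ 0.3576.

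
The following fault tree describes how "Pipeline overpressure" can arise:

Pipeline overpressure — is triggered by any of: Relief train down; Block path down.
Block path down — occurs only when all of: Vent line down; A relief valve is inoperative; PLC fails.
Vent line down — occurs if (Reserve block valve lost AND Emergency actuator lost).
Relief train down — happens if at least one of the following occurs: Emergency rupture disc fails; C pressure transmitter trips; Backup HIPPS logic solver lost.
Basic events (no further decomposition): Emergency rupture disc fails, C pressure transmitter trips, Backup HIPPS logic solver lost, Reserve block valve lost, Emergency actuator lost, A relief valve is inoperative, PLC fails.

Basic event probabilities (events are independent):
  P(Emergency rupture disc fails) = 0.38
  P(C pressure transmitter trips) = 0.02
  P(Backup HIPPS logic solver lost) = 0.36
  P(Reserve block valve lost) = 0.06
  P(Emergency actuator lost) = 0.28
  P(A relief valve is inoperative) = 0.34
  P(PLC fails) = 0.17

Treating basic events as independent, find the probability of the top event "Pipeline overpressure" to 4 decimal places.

P(Relief train down) [OR] = 1 − (1−0.38) × (1−0.02) × (1−0.36) = 0.611136
P(Vent line down) [AND] = 0.06 × 0.28 = 0.016800
P(Block path down) [AND] = 0.016800 × 0.34 × 0.17 = 0.000971
P(Pipeline overpressure) [OR] = 1 − (1−0.611136) × (1−0.000971) = 0.611514
Rounded to 4 decimal places: P(Pipeline overpressure) ≈ 0.6115.

0.6115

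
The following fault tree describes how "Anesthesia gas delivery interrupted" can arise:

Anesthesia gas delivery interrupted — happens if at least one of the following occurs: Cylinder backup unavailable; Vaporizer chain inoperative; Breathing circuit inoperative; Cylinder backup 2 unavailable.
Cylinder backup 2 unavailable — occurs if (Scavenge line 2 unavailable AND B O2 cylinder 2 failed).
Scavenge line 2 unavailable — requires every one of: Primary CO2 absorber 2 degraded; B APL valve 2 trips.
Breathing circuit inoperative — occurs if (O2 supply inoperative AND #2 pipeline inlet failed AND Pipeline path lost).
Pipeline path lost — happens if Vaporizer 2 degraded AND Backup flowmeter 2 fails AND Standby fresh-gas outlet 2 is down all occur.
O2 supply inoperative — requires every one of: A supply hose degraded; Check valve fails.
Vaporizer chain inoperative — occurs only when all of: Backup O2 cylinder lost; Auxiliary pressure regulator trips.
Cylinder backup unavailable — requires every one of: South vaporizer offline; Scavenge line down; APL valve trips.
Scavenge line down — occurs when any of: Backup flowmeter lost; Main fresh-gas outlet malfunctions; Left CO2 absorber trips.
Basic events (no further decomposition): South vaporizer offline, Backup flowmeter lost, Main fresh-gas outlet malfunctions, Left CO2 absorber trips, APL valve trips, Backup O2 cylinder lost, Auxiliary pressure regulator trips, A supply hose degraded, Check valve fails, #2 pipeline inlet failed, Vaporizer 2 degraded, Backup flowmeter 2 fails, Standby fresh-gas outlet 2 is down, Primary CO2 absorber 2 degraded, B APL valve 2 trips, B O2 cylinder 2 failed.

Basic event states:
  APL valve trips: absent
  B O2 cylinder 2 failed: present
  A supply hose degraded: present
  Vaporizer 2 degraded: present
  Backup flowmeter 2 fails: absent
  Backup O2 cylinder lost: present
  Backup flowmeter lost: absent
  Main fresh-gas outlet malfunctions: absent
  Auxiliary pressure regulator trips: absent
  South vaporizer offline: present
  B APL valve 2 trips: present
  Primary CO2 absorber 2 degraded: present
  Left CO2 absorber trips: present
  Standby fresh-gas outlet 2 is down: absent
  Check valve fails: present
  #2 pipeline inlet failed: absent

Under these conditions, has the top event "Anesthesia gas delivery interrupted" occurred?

Scavenge line down [OR]: Backup flowmeter lost=not, Main fresh-gas outlet malfunctions=not, Left CO2 absorber trips=occurs → at least one input occurs → occurs.
Cylinder backup unavailable [AND]: South vaporizer offline=occurs, Scavenge line down=occurs, APL valve trips=not → not all inputs occur → does not occur.
Vaporizer chain inoperative [AND]: Backup O2 cylinder lost=occurs, Auxiliary pressure regulator trips=not → not all inputs occur → does not occur.
O2 supply inoperative [AND]: A supply hose degraded=occurs, Check valve fails=occurs → all inputs occur → occurs.
Pipeline path lost [AND]: Vaporizer 2 degraded=occurs, Backup flowmeter 2 fails=not, Standby fresh-gas outlet 2 is down=not → not all inputs occur → does not occur.
Breathing circuit inoperative [AND]: O2 supply inoperative=occurs, #2 pipeline inlet failed=not, Pipeline path lost=not → not all inputs occur → does not occur.
Scavenge line 2 unavailable [AND]: Primary CO2 absorber 2 degraded=occurs, B APL valve 2 trips=occurs → all inputs occur → occurs.
Cylinder backup 2 unavailable [AND]: Scavenge line 2 unavailable=occurs, B O2 cylinder 2 failed=occurs → all inputs occur → occurs.
Anesthesia gas delivery interrupted [OR]: Cylinder backup unavailable=not, Vaporizer chain inoperative=not, Breathing circuit inoperative=not, Cylinder backup 2 unavailable=occurs → at least one input occurs → occurs.

Yes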